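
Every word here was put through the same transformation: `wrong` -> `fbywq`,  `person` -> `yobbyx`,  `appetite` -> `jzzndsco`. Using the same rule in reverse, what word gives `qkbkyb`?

Shifts by position in wrong: pos 0: w→f (+9), pos 1: r→b (+10), pos 2: o→y (+10), pos 3: n→w (+9), pos 4: g→q (+10) — repeating every 3. It's a Vigenère-style cipher with numeric key [9,10,10]: position i shifts by key[i mod 3].
Reversing it on qkbkyb: q−9=h, k−10=a, b−10=r, k−9=b, y−10=o, b−10=r.

harbor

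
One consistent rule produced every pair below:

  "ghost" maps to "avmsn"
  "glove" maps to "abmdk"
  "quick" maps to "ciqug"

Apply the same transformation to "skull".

sgibb

g(6)→a(0) and h(7)→v(21) fit y≡21x+4 (mod 26); the inverse of 21 mod 26 is 5. This is an affine cipher: with a=0,…,z=25, each position x becomes (21x+4) mod 26.
For skull: s(18)→21·18+4≡18=s; k(10)→21·10+4≡6=g; u(20)→21·20+4≡8=i; l(11)→21·11+4≡1=b; l(11)→21·11+4≡1=b (all mod 26).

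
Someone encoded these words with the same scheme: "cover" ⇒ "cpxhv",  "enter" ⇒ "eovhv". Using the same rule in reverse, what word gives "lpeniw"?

locker

In cover: c→c is +0, o→p is +1, v→x is +2, e→h is +3 — the shift increases by 1 each position. The shift increases by 1 at each position, starting from +0: 0, 1, 2, ….
Reversing it on lpeniw: l−0=l, p−1=o, e−2=c, n−3=k, i−4=e, w−5=r.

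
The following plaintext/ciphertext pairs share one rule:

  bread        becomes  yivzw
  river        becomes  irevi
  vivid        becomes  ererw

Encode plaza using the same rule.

kozaz

Letters are reflected about the middle of the alphabet (position → 25−position): Atbash.
On plaza: p↔k, l↔o, a↔z, z↔a, a↔z.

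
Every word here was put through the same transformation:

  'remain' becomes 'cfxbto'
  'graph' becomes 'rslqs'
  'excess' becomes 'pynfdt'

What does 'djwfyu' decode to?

Shifts by position in remain: pos 0: r→c (+11), pos 1: e→f (+1), pos 2: m→x (+11), pos 3: a→b (+1) — repeating every 2. The shifts repeat in a cycle of length 2: positions 0,1,… shift by +11, +1, then the pattern repeats.
Undoing it on djwfyu: d−11=s, j−1=i, w−11=l, f−1=e, y−11=n, u−1=t.

silent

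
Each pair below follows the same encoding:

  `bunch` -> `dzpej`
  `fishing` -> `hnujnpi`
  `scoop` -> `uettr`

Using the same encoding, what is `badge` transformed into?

The rule splits by letter class: vowels +5, consonants +2.
For badge: b(cons)+2=d, a(vowel)+5=f, d(cons)+2=f, g(cons)+2=i, e(vowel)+5=j.

dffij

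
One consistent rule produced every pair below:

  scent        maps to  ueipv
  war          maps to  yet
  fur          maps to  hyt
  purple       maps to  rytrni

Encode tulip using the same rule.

vynmr

The shift depends on letter class: consonant s→u is +2, but vowel e→i is +4. Two shifts are in play — +4 for a/e/i/o/u, +2 for every other letter.
For tulip: t(cons)+2=v, u(vowel)+4=y, l(cons)+2=n, i(vowel)+4=m, p(cons)+2=r.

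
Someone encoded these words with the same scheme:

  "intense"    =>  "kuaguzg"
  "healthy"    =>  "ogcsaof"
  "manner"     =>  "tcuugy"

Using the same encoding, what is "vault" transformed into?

ccwsa

The shift depends on letter class: consonant n→u is +7, but vowel i→k is +2. The rule splits by letter class: vowels +2, consonants +7.
For vault: v(cons)+7=c, a(vowel)+2=c, u(vowel)+2=w, l(cons)+7=s, t(cons)+7=a.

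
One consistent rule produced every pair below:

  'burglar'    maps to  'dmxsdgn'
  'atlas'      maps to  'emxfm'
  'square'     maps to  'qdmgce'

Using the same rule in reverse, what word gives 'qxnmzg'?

The output letters match the input read backwards, each shifted +12: burglar reversed is ralgrub. Read the word backwards and shift each letter +12.
Undoing it on qxnmzg: shift back: q−12=e, x−12=l, n−12=b, m−12=a, z−12=n, g−12=u → elbanu; then reverse → unable.

unable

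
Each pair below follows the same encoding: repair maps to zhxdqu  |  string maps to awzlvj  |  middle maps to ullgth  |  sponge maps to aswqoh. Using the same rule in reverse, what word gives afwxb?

scout

Shifts by position in repair: pos 0: r→z (+8), pos 1: e→h (+3), pos 2: p→x (+8), pos 3: a→d (+3) — repeating every 2. It's a Vigenère-style cipher with numeric key [8,3]: position i shifts by key[i mod 2].
Reversing it on afwxb: a−8=s, f−3=c, w−8=o, x−3=u, b−8=t.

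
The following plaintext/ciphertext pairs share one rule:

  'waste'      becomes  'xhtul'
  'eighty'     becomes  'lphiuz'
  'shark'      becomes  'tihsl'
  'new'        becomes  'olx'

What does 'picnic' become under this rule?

qpdopd

The shift depends on letter class: consonant w→x is +1, but vowel a→h is +7. Two shifts are in play — +7 for a/e/i/o/u, +1 for every other letter.
For picnic: p(cons)+1=q, i(vowel)+7=p, c(cons)+1=d, n(cons)+1=o, i(vowel)+7=p, c(cons)+1=d.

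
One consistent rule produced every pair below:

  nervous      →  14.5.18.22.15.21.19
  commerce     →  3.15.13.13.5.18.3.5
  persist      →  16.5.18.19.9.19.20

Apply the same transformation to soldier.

19.15.12.4.9.5.18

n is letter #14 and maps to 14: an offset of 0. Letters become their 1-indexed alphabet positions: a=1 … z=26.
For soldier: s=19→19, o=15→15, l=12→12, d=4→4, i=9→9, e=5→5, r=18→18.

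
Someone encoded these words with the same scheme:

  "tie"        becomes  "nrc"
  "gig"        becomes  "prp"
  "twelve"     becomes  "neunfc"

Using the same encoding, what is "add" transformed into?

mmj

The output letters match the input read backwards, each shifted +9: tie reversed is eit. Read the word backwards and shift each letter +9.
On add: reverse → dda; then shift: d+9=m, d+9=m, a+9=j.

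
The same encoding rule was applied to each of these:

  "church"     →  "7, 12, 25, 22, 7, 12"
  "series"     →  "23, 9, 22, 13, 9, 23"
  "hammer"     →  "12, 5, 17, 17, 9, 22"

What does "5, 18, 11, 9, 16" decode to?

c is letter #3 and maps to 7: an offset of 4. Each letter is replaced by its alphabet position (a=1..z=26) + 4.
Decoding 5, 18, 11, 9, 16: 5→(5−4)÷1=1=a, 18→(18−4)÷1=14=n, 11→(11−4)÷1=7=g, 9→(9−4)÷1=5=e, 16→(16−4)÷1=12=l.

angel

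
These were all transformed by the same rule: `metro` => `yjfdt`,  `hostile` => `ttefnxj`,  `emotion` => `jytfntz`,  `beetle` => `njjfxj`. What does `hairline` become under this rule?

tfndxnzj

The shift depends on letter class: consonant m→y is +12, but vowel e→j is +5. Vowels shift forward by 5 and consonants shift forward by 12.
For hairline: h(cons)+12=t, a(vowel)+5=f, i(vowel)+5=n, r(cons)+12=d, l(cons)+12=x, i(vowel)+5=n, n(cons)+12=z, e(vowel)+5=j.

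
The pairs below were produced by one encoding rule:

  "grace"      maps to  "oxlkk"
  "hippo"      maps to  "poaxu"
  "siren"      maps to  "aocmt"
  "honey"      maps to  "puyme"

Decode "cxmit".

Shifts by position in grace: pos 0: g→o (+8), pos 1: r→x (+6), pos 2: a→l (+11), pos 3: c→k (+8), pos 4: e→k (+6) — repeating every 3. The shifts repeat in a cycle of length 3: positions 0,1,… shift by +8, +6, +11, then the pattern repeats.
Decoding cxmit: c−8=u, x−6=r, m−11=b, i−8=a, t−6=n.

urban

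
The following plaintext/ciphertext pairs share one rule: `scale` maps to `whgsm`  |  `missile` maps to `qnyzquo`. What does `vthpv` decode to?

robin

The shift increases by 1 at each position, starting from +4: 4, 5, 6, ….
Decoding vthpv: v−4=r, t−5=o, h−6=b, p−7=i, v−8=n.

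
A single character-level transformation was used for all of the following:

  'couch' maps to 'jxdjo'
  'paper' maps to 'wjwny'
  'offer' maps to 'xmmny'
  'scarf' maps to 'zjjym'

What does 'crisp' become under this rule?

jyrzw

The rule splits by letter class: vowels +9, consonants +7.
For crisp: c(cons)+7=j, r(cons)+7=y, i(vowel)+9=r, s(cons)+7=z, p(cons)+7=w.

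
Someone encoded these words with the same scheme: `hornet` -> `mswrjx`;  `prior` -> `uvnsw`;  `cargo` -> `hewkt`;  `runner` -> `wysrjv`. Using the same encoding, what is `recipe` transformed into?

wihmui

A repeating key of period 2 is used — shifts +5, +4 over and over.
For recipe: r+5=w, e+4=i, c+5=h, i+4=m, p+5=u, e+4=i.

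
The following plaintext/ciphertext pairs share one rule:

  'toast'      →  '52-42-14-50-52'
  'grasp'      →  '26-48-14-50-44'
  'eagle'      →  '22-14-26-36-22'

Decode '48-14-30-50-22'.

raise

t(#20)→52 and o(#15)→42: differences scale by 2, so n = 2·pos + 12. With a=1..z=26, the number is 2·pos + 12.
Undoing it on 48-14-30-50-22: 48→(48−12)÷2=18=r, 14→(14−12)÷2=1=a, 30→(30−12)÷2=9=i, 50→(50−12)÷2=19=s, 22→(22−12)÷2=5=e.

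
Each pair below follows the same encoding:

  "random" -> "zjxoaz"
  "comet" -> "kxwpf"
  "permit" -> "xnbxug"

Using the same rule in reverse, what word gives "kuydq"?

In random: r→z is +8, a→j is +9, n→x is +10, d→o is +11 — the shift increases by 1 each position. The shift increases by 1 at each position, starting from +8: 8, 9, 10, ….
Reversing it on kuydq: k−8=c, u−9=l, y−10=o, d−11=s, q−12=e.

close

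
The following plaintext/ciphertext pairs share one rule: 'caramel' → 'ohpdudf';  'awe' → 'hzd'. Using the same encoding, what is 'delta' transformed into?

dwohg

The output letters match the input read backwards, each shifted +3: caramel reversed is lemarac. The word is reversed, then every letter is shifted forward by 3.
Applying it to delta: reverse → atled; then shift: a+3=d, t+3=w, l+3=o, e+3=h, d+3=g.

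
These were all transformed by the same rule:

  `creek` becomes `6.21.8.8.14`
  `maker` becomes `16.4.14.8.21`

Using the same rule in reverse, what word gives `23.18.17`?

ton

c is letter #3 and maps to 6: an offset of 3. Letters become their 1-based position plus 3 (so a→4, b→5, …).
Decoding 23.18.17: 23→(23−3)÷1=20=t, 18→(18−3)÷1=15=o, 17→(17−3)÷1=14=n.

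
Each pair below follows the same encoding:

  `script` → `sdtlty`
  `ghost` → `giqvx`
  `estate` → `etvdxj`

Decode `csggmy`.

credit

In script: s→s is +0, c→d is +1, r→t is +2, i→l is +3 — the shift increases by 1 each position. Each letter shifts forward by its position index (0, 1, 2, …) — the shift grows by one for each successive letter.
Undoing it on csggmy: c−0=c, s−1=r, g−2=e, g−3=d, m−4=i, y−5=t.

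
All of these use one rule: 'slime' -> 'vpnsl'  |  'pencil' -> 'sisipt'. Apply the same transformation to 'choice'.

fltojm

In slime: s→v is +3, l→p is +4, i→n is +5, m→s is +6 — the shift increases by 1 each position. Each letter shifts forward by (position + 3), i.e. 3, 4, 5, … — the shift grows by one for each successive letter.
On choice: c+3=f, h+4=l, o+5=t, i+6=o, c+7=j, e+8=m.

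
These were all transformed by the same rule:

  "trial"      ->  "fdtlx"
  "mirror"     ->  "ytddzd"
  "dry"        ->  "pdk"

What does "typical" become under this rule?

fkbtolx

Two shifts are in play — +11 for a/e/i/o/u, +12 for every other letter.
On typical: t(cons)+12=f, y(cons)+12=k, p(cons)+12=b, i(vowel)+11=t, c(cons)+12=o, a(vowel)+11=l, l(cons)+12=x.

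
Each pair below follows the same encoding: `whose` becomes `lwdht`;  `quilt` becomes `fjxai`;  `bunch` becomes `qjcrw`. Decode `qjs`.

Compare letters: w→l is +15, h→w is +15, o→d is +15 — a constant shift. Each letter is shifted forward by 15 in the alphabet (a Caesar shift of +15).
Undoing it on qjs: q−15=b, j−15=u, s−15=d.

bud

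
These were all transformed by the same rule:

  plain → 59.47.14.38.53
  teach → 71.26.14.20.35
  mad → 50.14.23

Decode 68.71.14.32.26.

stage

p(#16)→59 and l(#12)→47: differences scale by 3, so n = 3·pos + 11. With a=1..z=26, the number is 3·pos + 11.
Undoing it on 68.71.14.32.26: 68→(68−11)÷3=19=s, 71→(71−11)÷3=20=t, 14→(14−11)÷3=1=a, 32→(32−11)÷3=7=g, 26→(26−11)÷3=5=e.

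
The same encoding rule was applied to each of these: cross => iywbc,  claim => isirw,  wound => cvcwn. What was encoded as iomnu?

cheek

In cross: c→i is +6, r→y is +7, o→w is +8, s→b is +9 — the shift increases by 1 each position. The shift increases by 1 at each position, starting from +6: 6, 7, 8, ….
Undoing it on iomnu: i−6=c, o−7=h, m−8=e, n−9=e, u−10=k.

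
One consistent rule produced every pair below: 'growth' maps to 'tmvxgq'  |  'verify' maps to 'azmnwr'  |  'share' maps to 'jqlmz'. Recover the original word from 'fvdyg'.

g(6)→t(19) and r(17)→m(12) fit y≡23x+11 (mod 26); the inverse of 23 mod 26 is 17. Each letter's alphabet position (a=0..z=25) is mapped through 23·x+11 mod 26 — an affine cipher.
Undoing it on fvdyg: f(5)→17·(5−11)≡2=c; v(21)→17·(21−11)≡14=o; d(3)→17·(3−11)≡20=u; y(24)→17·(24−11)≡13=n; g(6)→17·(6−11)≡19=t (all mod 26).

count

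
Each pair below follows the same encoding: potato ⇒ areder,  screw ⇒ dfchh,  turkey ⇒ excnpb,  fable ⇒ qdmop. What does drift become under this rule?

outie

Shifts by position in potato: pos 0: p→a (+11), pos 1: o→r (+3), pos 2: t→e (+11), pos 3: a→d (+3) — repeating every 2. The shifts repeat in a cycle of length 2: positions 0,1,… shift by +11, +3, then the pattern repeats.
Applying it to drift: d+11=o, r+3=u, i+11=t, f+3=i, t+11=e.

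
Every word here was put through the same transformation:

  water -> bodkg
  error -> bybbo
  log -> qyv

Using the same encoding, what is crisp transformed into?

zcsbm

The output letters match the input read backwards, each shifted +10: water reversed is retaw. Two steps: reverse the string, then apply a Caesar shift of +10.
On crisp: reverse → psirc; then shift: p+10=z, s+10=c, i+10=s, r+10=b, c+10=m.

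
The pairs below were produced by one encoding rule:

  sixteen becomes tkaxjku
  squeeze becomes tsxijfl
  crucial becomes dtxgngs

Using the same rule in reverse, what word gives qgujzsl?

Each letter shifts forward by (position + 1), i.e. 1, 2, 3, … — the shift grows by one for each successive letter.
Reversing it on qgujzsl: q−1=p, g−2=e, u−3=r, j−4=f, z−5=u, s−6=m, l−7=e.

perfume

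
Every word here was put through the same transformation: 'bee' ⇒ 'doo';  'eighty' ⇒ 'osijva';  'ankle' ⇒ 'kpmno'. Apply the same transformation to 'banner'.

dkppot

The shift depends on letter class: consonant b→d is +2, but vowel e→o is +10. Vowels shift forward by 10 and consonants shift forward by 2.
Applying it to banner: b(cons)+2=d, a(vowel)+10=k, n(cons)+2=p, n(cons)+2=p, e(vowel)+10=o, r(cons)+2=t.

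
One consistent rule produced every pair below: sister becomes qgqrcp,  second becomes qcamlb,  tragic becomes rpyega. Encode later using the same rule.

jyrcp

Compare letters: s→q is +24, i→g is +24, s→q is +24 — a constant shift. Each letter is shifted forward by 24 in the alphabet (a Caesar shift of +24).
Applying it to later: l+24=j, a+24=y, t+24=r, e+24=c, r+24=p.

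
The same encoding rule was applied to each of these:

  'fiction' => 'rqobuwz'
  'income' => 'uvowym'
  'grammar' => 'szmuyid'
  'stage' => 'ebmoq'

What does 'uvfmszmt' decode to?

It's a Vigenère-style cipher with numeric key [12,8]: position i shifts by key[i mod 2].
Decoding uvfmszmt: u−12=i, v−8=n, f−12=t, m−8=e, s−12=g, z−8=r, m−12=a, t−8=l.

integral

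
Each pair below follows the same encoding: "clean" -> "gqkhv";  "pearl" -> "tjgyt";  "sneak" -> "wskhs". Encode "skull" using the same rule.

wpast

In clean: c→g is +4, l→q is +5, e→k is +6, a→h is +7 — the shift increases by 1 each position. Letter i (0-indexed) is shifted by i+4, so successive shifts are 4, 5, 6, ….
For skull: s+4=w, k+5=p, u+6=a, l+7=s, l+8=t.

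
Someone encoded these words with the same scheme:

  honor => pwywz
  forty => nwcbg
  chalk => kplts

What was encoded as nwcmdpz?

Shifts by position in honor: pos 0: h→p (+8), pos 1: o→w (+8), pos 2: n→y (+11), pos 3: o→w (+8), pos 4: r→z (+8) — repeating every 3. It's a Vigenère-style cipher with numeric key [8,8,11]: position i shifts by key[i mod 3].
Reversing it on nwcmdpz: n−8=f, w−8=o, c−11=r, m−8=e, d−8=v, p−11=e, z−8=r.

forever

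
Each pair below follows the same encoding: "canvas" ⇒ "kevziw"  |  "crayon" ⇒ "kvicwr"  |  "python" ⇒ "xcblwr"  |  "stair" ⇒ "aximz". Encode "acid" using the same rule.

Shifts by position in canvas: pos 0: c→k (+8), pos 1: a→e (+4), pos 2: n→v (+8), pos 3: v→z (+4) — repeating every 2. A repeating key of period 2 is used — shifts +8, +4 over and over.
On acid: a+8=i, c+4=g, i+8=q, d+4=h.

igqh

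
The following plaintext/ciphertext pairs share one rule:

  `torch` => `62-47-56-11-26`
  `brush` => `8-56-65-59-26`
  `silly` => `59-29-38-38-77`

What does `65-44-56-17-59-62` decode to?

t(#20)→62 and o(#15)→47: differences scale by 3, so n = 3·pos + 2. With a=1..z=26, the number is 3·pos + 2.
Undoing it on 65-44-56-17-59-62: 65→(65−2)÷3=21=u, 44→(44−2)÷3=14=n, 56→(56−2)÷3=18=r, 17→(17−2)÷3=5=e, 59→(59−2)÷3=19=s, 62→(62−2)÷3=20=t.

unrest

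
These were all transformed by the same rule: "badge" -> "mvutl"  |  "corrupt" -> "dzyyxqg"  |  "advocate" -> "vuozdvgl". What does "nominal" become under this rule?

izrbiva

Each letter's alphabet position (a=0..z=25) is mapped through 17·x+21 mod 26 — an affine cipher.
On nominal: n(13)→17·13+21≡8=i; o(14)→17·14+21≡25=z; m(12)→17·12+21≡17=r; i(8)→17·8+21≡1=b; n(13)→17·13+21≡8=i; a(0)→17·0+21≡21=v; l(11)→17·11+21≡0=a (all mod 26).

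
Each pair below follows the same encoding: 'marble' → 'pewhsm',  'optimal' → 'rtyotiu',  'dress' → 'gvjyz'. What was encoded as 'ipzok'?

fluid

Each letter shifts forward by (position + 3), i.e. 3, 4, 5, … — the shift grows by one for each successive letter.
Undoing it on ipzok: i−3=f, p−4=l, z−5=u, o−6=i, k−7=d.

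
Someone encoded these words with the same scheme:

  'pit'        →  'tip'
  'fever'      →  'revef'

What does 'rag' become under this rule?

It's just the letters in reverse order.
Applying it to rag: reverse → gar.

gar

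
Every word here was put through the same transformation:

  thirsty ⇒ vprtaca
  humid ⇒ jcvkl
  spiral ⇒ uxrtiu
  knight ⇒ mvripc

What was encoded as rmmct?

Shifts by position in thirsty: pos 0: t→v (+2), pos 1: h→p (+8), pos 2: i→r (+9), pos 3: r→t (+2), pos 4: s→a (+8), pos 5: t→c (+9) — repeating every 3. The shifts repeat in a cycle of length 3: positions 0,1,… shift by +2, +8, +9, then the pattern repeats.
Undoing it on rmmct: r−2=p, m−8=e, m−9=d, c−2=a, t−8=l.

pedal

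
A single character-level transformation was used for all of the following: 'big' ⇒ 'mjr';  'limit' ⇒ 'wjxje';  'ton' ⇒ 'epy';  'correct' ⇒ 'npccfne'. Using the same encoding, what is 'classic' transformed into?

nwbddjn

The shift depends on letter class: consonant b→m is +11, but vowel i→j is +1. The rule splits by letter class: vowels +1, consonants +11.
On classic: c(cons)+11=n, l(cons)+11=w, a(vowel)+1=b, s(cons)+11=d, s(cons)+11=d, i(vowel)+1=j, c(cons)+11=n.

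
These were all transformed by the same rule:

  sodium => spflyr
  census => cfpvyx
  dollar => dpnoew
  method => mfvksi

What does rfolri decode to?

remind

In sodium: s→s is +0, o→p is +1, d→f is +2, i→l is +3 — the shift increases by 1 each position. The shift increases by 1 at each position, starting from +0: 0, 1, 2, ….
Decoding rfolri: r−0=r, f−1=e, o−2=m, l−3=i, r−4=n, i−5=d.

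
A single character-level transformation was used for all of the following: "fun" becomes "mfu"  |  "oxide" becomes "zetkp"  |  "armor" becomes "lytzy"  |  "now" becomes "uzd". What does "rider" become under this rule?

ytkpy

The shift depends on letter class: consonant f→m is +7, but vowel u→f is +11. Two shifts are in play — +11 for a/e/i/o/u, +7 for every other letter.
Applying it to rider: r(cons)+7=y, i(vowel)+11=t, d(cons)+7=k, e(vowel)+11=p, r(cons)+7=y.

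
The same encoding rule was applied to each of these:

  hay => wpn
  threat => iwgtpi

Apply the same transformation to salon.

Compare letters: h→w is +15, a→p is +15, y→n is +15 — a constant shift. It's a constant shift of +15 (ROT15).
For salon: s+15=h, a+15=p, l+15=a, o+15=d, n+15=c.

hpadc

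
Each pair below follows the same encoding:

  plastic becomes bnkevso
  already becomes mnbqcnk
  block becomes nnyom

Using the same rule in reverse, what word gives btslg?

Shifts by position in plastic: pos 0: p→b (+12), pos 1: l→n (+2), pos 2: a→k (+10), pos 3: s→e (+12), pos 4: t→v (+2), pos 5: i→s (+10) — repeating every 3. It's a Vigenère-style cipher with numeric key [12,2,10]: position i shifts by key[i mod 3].
Reversing it on btslg: b−12=p, t−2=r, s−10=i, l−12=z, g−2=e.

prize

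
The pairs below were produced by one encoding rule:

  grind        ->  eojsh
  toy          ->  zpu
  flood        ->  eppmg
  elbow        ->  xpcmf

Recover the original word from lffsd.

The word is reversed, then every letter is shifted forward by 1.
Reversing it on lffsd: shift back: l−1=k, f−1=e, f−1=e, s−1=r, d−1=c → keerc; then reverse → creek.

creek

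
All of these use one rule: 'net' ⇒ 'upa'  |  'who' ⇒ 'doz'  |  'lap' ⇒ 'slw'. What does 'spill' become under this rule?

zwtss

The shift depends on letter class: consonant n→u is +7, but vowel e→p is +11. Vowels shift forward by 11 and consonants shift forward by 7.
Applying it to spill: s(cons)+7=z, p(cons)+7=w, i(vowel)+11=t, l(cons)+7=s, l(cons)+7=s.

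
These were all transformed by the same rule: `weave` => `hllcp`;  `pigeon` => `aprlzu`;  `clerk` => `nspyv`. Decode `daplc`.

steer

A repeating key of period 2 is used — shifts +11, +7 over and over.
Decoding daplc: d−11=s, a−7=t, p−11=e, l−7=e, c−11=r.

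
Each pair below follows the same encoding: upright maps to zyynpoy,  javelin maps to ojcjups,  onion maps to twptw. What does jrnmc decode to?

The shifts repeat in a cycle of length 3: positions 0,1,… shift by +5, +9, +7, then the pattern repeats.
Undoing it on jrnmc: j−5=e, r−9=i, n−7=g, m−5=h, c−9=t.

eight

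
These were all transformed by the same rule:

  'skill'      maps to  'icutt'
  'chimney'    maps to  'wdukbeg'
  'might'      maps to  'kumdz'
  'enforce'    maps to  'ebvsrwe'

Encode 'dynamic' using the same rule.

ngbokuw

s(18)→i(8) and k(10)→c(2) fit y≡17x+14 (mod 26); the inverse of 17 mod 26 is 23. Each letter's alphabet position (a=0..z=25) is mapped through 17·x+14 mod 26 — an affine cipher.
For dynamic: d(3)→17·3+14≡13=n; y(24)→17·24+14≡6=g; n(13)→17·13+14≡1=b; a(0)→17·0+14≡14=o; m(12)→17·12+14≡10=k; i(8)→17·8+14≡20=u; c(2)→17·2+14≡22=w (all mod 26).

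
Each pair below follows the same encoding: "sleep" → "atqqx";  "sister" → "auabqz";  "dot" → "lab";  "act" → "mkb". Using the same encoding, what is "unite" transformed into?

gvubq

The shift depends on letter class: consonant s→a is +8, but vowel e→q is +12. Vowels shift forward by 12 and consonants shift forward by 8.
On unite: u(vowel)+12=g, n(cons)+8=v, i(vowel)+12=u, t(cons)+8=b, e(vowel)+12=q.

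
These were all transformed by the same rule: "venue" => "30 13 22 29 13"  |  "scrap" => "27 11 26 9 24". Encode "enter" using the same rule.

13 22 28 13 26

v is letter #22 and maps to 30: an offset of 8. Each letter is replaced by its alphabet position (a=1..z=26) + 8.
On enter: e=5→13, n=14→22, t=20→28, e=5→13, r=18→26.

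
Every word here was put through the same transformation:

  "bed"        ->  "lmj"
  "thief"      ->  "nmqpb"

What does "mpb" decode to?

the

The output letters match the input read backwards, each shifted +8: bed reversed is deb. Read the word backwards and shift each letter +8.
Undoing it on mpb: shift back: m−8=e, p−8=h, b−8=t → eht; then reverse → the.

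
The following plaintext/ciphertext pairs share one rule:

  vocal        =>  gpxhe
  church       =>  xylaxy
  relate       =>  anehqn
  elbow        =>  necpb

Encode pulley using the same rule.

kleenr

v(21)→g(6) and o(14)→p(15) fit y≡21x+7 (mod 26); the inverse of 21 mod 26 is 5. Treating letters as 0–25, the rule is x ↦ 21x + 7 (mod 26).
For pulley: p(15)→21·15+7≡10=k; u(20)→21·20+7≡11=l; l(11)→21·11+7≡4=e; l(11)→21·11+7≡4=e; e(4)→21·4+7≡13=n; y(24)→21·24+7≡17=r (all mod 26).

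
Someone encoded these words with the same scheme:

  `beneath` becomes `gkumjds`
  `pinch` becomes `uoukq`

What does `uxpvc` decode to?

print

The shift increases by 1 at each position, starting from +5: 5, 6, 7, ….
Undoing it on uxpvc: u−5=p, x−6=r, p−7=i, v−8=n, c−9=t.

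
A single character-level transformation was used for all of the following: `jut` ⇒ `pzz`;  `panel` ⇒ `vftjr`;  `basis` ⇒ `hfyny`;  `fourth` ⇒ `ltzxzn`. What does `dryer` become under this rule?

jxejx

The shift depends on letter class: consonant j→p is +6, but vowel u→z is +5. The rule splits by letter class: vowels +5, consonants +6.
Applying it to dryer: d(cons)+6=j, r(cons)+6=x, y(cons)+6=e, e(vowel)+5=j, r(cons)+6=x.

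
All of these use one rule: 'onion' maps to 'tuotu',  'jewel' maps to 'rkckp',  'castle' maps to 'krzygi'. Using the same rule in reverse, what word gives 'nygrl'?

flash

The output letters match the input read backwards, each shifted +6: onion reversed is noino. Read the word backwards and shift each letter +6.
Undoing it on nygrl: shift back: n−6=h, y−6=s, g−6=a, r−6=l, l−6=f → hsalf; then reverse → flash.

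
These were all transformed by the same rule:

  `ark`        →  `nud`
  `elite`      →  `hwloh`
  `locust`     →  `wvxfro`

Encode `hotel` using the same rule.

Read the word backwards and shift each letter +3.
Applying it to hotel: reverse → letoh; then shift: l+3=o, e+3=h, t+3=w, o+3=r, h+3=k.

ohwrk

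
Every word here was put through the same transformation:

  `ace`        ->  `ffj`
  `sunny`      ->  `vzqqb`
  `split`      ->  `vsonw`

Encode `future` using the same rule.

The shift depends on letter class: consonant c→f is +3, but vowel a→f is +5. The rule splits by letter class: vowels +5, consonants +3.
On future: f(cons)+3=i, u(vowel)+5=z, t(cons)+3=w, u(vowel)+5=z, r(cons)+3=u, e(vowel)+5=j.

izwzuj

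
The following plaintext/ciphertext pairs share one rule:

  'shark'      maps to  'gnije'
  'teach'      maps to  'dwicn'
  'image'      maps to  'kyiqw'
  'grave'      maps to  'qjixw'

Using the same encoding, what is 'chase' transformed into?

cnigw

s(18)→g(6) and h(7)→n(13) fit y≡23x+8 (mod 26); the inverse of 23 mod 26 is 17. Each letter's alphabet position (a=0..z=25) is mapped through 23·x+8 mod 26 — an affine cipher.
On chase: c(2)→23·2+8≡2=c; h(7)→23·7+8≡13=n; a(0)→23·0+8≡8=i; s(18)→23·18+8≡6=g; e(4)→23·4+8≡22=w (all mod 26).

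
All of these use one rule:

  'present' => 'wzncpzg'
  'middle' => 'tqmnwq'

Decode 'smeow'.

In present: p→w is +7, r→z is +8, e→n is +9, s→c is +10 — the shift increases by 1 each position. Letter i (0-indexed) is shifted by i+7, so successive shifts are 7, 8, 9, ….
Decoding smeow: s−7=l, m−8=e, e−9=v, o−10=e, w−11=l.

level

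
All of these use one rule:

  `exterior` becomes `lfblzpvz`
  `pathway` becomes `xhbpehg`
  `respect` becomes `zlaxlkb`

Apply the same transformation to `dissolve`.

lpaavtdl

The rule splits by letter class: vowels +7, consonants +8.
For dissolve: d(cons)+8=l, i(vowel)+7=p, s(cons)+8=a, s(cons)+8=a, o(vowel)+7=v, l(cons)+8=t, v(cons)+8=d, e(vowel)+7=l.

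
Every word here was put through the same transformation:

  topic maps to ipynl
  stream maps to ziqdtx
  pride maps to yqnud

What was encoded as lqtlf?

t(19)→i(8) and o(14)→p(15) fit y≡9x+19 (mod 26); the inverse of 9 mod 26 is 3. Treating letters as 0–25, the rule is x ↦ 9x + 19 (mod 26).
Reversing it on lqtlf: l(11)→3·(11−19)≡2=c; q(16)→3·(16−19)≡17=r; t(19)→3·(19−19)≡0=a; l(11)→3·(11−19)≡2=c; f(5)→3·(5−19)≡10=k (all mod 26).

crack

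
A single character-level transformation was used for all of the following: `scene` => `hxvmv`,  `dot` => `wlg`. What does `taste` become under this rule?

gzhgv

Each pair mirrors across the alphabet (s↔h, c↔x, e↔v): positions sum to 25. Letters are reflected about the middle of the alphabet (position → 25−position): Atbash.
Applying it to taste: t↔g, a↔z, s↔h, t↔g, e↔v.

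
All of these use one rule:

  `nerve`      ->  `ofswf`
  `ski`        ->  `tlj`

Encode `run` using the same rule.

svo

Compare letters: n→o is +1, e→f is +1, r→s is +1 — a constant shift. It's a constant shift of +1 (ROT1).
For run: r+1=s, u+1=v, n+1=o.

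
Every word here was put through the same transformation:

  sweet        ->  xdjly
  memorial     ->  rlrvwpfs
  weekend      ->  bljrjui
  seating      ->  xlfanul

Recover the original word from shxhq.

The shifts repeat in a cycle of length 2: positions 0,1,… shift by +5, +7, then the pattern repeats.
Reversing it on shxhq: s−5=n, h−7=a, x−5=s, h−7=a, q−5=l.

nasal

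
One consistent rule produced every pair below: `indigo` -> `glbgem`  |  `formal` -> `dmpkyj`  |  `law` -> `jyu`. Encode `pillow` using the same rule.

ngjjmu

Compare letters: i→g is +24, n→l is +24, d→b is +24 — a constant shift. Every letter moves 24 places later in the alphabet, wrapping around z→a.
On pillow: p+24=n, i+24=g, l+24=j, l+24=j, o+24=m, w+24=u.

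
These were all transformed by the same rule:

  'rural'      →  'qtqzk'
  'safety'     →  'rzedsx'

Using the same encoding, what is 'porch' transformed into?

Compare letters: r→q is +25, u→t is +25, r→q is +25 — a constant shift. This is a Caesar cipher with shift 25.
For porch: p+25=o, o+25=n, r+25=q, c+25=b, h+25=g.

onqbg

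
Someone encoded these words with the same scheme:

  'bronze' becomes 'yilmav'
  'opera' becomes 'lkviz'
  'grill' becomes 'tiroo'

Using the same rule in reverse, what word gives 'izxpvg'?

Letters are reflected about the middle of the alphabet (position → 25−position): Atbash.
Reversing it on izxpvg: i↔r, z↔a, x↔c, p↔k, v↔e, g↔t.

racket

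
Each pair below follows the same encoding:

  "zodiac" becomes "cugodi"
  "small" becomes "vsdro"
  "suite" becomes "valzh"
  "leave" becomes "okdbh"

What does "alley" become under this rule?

drokb

Shifts by position in zodiac: pos 0: z→c (+3), pos 1: o→u (+6), pos 2: d→g (+3), pos 3: i→o (+6) — repeating every 2. The shifts repeat in a cycle of length 2: positions 0,1,… shift by +3, +6, then the pattern repeats.
For alley: a+3=d, l+6=r, l+3=o, e+6=k, y+3=b.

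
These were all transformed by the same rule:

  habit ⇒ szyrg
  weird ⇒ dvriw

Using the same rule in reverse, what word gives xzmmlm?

cannon

Each pair mirrors across the alphabet (h↔s, a↔z, b↔y): positions sum to 25. Each letter is replaced by its mirror in the alphabet: a↔z, b↔y, c↔x, and so on (the Atbash cipher).
Decoding xzmmlm: x↔c, z↔a, m↔n, m↔n, l↔o, m↔n.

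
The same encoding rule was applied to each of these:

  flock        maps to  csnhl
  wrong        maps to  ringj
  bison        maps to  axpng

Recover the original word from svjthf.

legacy

f(5)→c(2) and l(11)→s(18) fit y≡7x+19 (mod 26); the inverse of 7 mod 26 is 15. Treating letters as 0–25, the rule is x ↦ 7x + 19 (mod 26).
Undoing it on svjthf: s(18)→15·(18−19)≡11=l; v(21)→15·(21−19)≡4=e; j(9)→15·(9−19)≡6=g; t(19)→15·(19−19)≡0=a; h(7)→15·(7−19)≡2=c; f(5)→15·(5−19)≡24=y (all mod 26).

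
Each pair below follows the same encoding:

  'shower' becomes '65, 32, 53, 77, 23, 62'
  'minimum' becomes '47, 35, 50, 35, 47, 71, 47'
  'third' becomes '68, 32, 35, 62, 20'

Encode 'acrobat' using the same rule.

s(#19)→65 and h(#8)→32: differences scale by 3, so n = 3·pos + 8. The formula is n = 3×(alphabet index, a=1) + 8.
Applying it to acrobat: a=1→11, c=3→17, r=18→62, o=15→53, b=2→14, a=1→11, t=20→68.

11, 17, 62, 53, 14, 11, 68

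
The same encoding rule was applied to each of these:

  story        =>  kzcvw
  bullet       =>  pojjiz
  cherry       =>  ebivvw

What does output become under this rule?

cozroz

This is an affine cipher: with a=0,…,z=25, each position x becomes (15x+0) mod 26.
On output: o(14)→15·14+0≡2=c; u(20)→15·20+0≡14=o; t(19)→15·19+0≡25=z; p(15)→15·15+0≡17=r; u(20)→15·20+0≡14=o; t(19)→15·19+0≡25=z (all mod 26).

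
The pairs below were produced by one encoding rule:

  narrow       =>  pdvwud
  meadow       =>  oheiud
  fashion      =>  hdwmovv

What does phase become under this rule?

In narrow: n→p is +2, a→d is +3, r→v is +4, r→w is +5 — the shift increases by 1 each position. Each letter shifts forward by (position + 2), i.e. 2, 3, 4, … — the shift grows by one for each successive letter.
On phase: p+2=r, h+3=k, a+4=e, s+5=x, e+6=k.

rkexk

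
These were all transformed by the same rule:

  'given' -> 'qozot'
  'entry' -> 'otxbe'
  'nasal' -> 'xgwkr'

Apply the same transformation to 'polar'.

zupkx

Shifts by position in given: pos 0: g→q (+10), pos 1: i→o (+6), pos 2: v→z (+4), pos 3: e→o (+10), pos 4: n→t (+6) — repeating every 3. The shifts repeat in a cycle of length 3: positions 0,1,… shift by +10, +6, +4, then the pattern repeats.
On polar: p+10=z, o+6=u, l+4=p, a+10=k, r+6=x.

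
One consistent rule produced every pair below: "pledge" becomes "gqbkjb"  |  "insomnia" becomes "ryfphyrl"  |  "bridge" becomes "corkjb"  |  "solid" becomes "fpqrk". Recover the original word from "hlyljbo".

manager

p(15)→g(6) and l(11)→q(16) fit y≡17x+11 (mod 26); the inverse of 17 mod 26 is 23. Treating letters as 0–25, the rule is x ↦ 17x + 11 (mod 26).
Reversing it on hlyljbo: h(7)→23·(7−11)≡12=m; l(11)→23·(11−11)≡0=a; y(24)→23·(24−11)≡13=n; l(11)→23·(11−11)≡0=a; j(9)→23·(9−11)≡6=g; b(1)→23·(1−11)≡4=e; o(14)→23·(14−11)≡17=r (all mod 26).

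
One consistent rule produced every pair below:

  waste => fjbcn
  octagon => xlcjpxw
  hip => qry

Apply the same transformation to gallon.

pjuuxw

Compare letters: w→f is +9, a→j is +9, s→b is +9 — a constant shift. Every letter moves 9 places later in the alphabet, wrapping around z→a.
For gallon: g+9=p, a+9=j, l+9=u, l+9=u, o+9=x, n+9=w.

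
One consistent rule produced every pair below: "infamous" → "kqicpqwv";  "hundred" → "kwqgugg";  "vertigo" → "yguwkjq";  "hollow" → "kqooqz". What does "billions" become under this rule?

The shift depends on letter class: consonant n→q is +3, but vowel i→k is +2. The rule splits by letter class: vowels +2, consonants +3.
For billions: b(cons)+3=e, i(vowel)+2=k, l(cons)+3=o, l(cons)+3=o, i(vowel)+2=k, o(vowel)+2=q, n(cons)+3=q, s(cons)+3=v.

ekookqqv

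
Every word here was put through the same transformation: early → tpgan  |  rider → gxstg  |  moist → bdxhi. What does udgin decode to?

Compare letters: e→t is +15, a→p is +15, r→g is +15 — a constant shift. It's a constant shift of +15 (ROT15).
Decoding udgin: u−15=f, d−15=o, g−15=r, i−15=t, n−15=y.

forty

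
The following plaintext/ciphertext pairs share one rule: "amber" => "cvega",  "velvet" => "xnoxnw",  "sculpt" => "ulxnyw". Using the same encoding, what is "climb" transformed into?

eulok

Shifts by position in amber: pos 0: a→c (+2), pos 1: m→v (+9), pos 2: b→e (+3), pos 3: e→g (+2), pos 4: r→a (+9) — repeating every 3. It's a Vigenère-style cipher with numeric key [2,9,3]: position i shifts by key[i mod 3].
Applying it to climb: c+2=e, l+9=u, i+3=l, m+2=o, b+9=k.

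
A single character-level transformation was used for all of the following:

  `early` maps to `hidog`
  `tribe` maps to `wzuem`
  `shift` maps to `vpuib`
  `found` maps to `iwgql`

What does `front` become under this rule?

izaqb

The shifts repeat in a cycle of length 3: positions 0,1,… shift by +3, +8, +12, then the pattern repeats.
For front: f+3=i, r+8=z, o+12=a, n+3=q, t+8=b.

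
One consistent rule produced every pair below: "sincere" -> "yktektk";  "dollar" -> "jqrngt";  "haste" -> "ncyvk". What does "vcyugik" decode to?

Shifts by position in sincere: pos 0: s→y (+6), pos 1: i→k (+2), pos 2: n→t (+6), pos 3: c→e (+2) — repeating every 2. A repeating key of period 2 is used — shifts +6, +2 over and over.
Reversing it on vcyugik: v−6=p, c−2=a, y−6=s, u−2=s, g−6=a, i−2=g, k−6=e.

passage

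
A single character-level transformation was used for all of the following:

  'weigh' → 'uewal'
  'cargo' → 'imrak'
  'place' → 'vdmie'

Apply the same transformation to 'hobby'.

lkxxq

w(22)→u(20) and e(4)→e(4) fit y≡11x+12 (mod 26); the inverse of 11 mod 26 is 19. Treating letters as 0–25, the rule is x ↦ 11x + 12 (mod 26).
On hobby: h(7)→11·7+12≡11=l; o(14)→11·14+12≡10=k; b(1)→11·1+12≡23=x; b(1)→11·1+12≡23=x; y(24)→11·24+12≡16=q (all mod 26).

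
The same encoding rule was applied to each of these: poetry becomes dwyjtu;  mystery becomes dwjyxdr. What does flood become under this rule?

The output letters match the input read backwards, each shifted +5: poetry reversed is yrteop. The word is reversed, then every letter is shifted forward by 5.
For flood: reverse → doolf; then shift: d+5=i, o+5=t, o+5=t, l+5=q, f+5=k.

ittqk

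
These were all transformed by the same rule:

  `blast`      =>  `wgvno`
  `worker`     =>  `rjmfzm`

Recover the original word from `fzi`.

ken

Compare letters: b→w is +21, l→g is +21, a→v is +21 — a constant shift. Every letter moves 21 places later in the alphabet, wrapping around z→a.
Decoding fzi: f−21=k, z−21=e, i−21=n.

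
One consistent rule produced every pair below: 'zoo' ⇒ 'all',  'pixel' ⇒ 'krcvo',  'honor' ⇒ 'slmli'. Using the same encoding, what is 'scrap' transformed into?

hxizk

Each pair mirrors across the alphabet (z↔a, o↔l, o↔l): positions sum to 25. Each letter is replaced by its mirror in the alphabet: a↔z, b↔y, c↔x, and so on (the Atbash cipher).
Applying it to scrap: s↔h, c↔x, r↔i, a↔z, p↔k.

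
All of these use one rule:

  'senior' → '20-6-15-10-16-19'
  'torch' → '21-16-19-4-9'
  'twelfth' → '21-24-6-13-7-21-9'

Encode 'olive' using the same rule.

s is letter #19 and maps to 20: an offset of 1. Letters become their 1-based position plus 1 (so a→2, b→3, …).
Applying it to olive: o=15→16, l=12→13, i=9→10, v=22→23, e=5→6.

16-13-10-23-6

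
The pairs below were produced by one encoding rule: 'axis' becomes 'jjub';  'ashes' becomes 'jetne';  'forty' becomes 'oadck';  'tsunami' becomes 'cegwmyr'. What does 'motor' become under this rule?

Shifts by position in axis: pos 0: a→j (+9), pos 1: x→j (+12), pos 2: i→u (+12), pos 3: s→b (+9) — repeating every 3. It's a Vigenère-style cipher with numeric key [9,12,12]: position i shifts by key[i mod 3].
On motor: m+9=v, o+12=a, t+12=f, o+9=x, r+12=d.

vafxd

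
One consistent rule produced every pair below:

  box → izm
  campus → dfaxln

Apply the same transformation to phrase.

The output letters match the input read backwards, each shifted +11: box reversed is xob. The word is reversed, then every letter is shifted forward by 11.
On phrase: reverse → esarhp; then shift: e+11=p, s+11=d, a+11=l, r+11=c, h+11=s, p+11=a.

pdlcsa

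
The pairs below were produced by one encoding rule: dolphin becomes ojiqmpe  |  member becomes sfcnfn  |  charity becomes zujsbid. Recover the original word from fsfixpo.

The output letters match the input read backwards, each shifted +1: dolphin reversed is nihplod. The word is reversed, then every letter is shifted forward by 1.
Undoing it on fsfixpo: shift back: f−1=e, s−1=r, f−1=e, i−1=h, x−1=w, p−1=o, o−1=n → erehwon; then reverse → nowhere.

nowhere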